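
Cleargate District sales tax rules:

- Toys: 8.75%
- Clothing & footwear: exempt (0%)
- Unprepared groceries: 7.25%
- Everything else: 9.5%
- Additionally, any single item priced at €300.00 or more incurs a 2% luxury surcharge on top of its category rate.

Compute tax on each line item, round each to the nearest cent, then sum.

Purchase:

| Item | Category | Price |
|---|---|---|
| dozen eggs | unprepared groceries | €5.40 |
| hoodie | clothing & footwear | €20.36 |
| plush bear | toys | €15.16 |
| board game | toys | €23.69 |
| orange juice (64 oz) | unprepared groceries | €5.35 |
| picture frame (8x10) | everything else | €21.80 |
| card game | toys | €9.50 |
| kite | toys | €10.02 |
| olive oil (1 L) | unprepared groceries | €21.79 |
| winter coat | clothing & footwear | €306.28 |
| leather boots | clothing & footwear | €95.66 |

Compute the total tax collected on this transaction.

Dozen eggs €5.40: unprepared groceries → 7.25% → €0.39
Hoodie €20.36: clothing & footwear → 0% → €0.00
Plush bear €15.16: toys → 8.75% → €1.33
Board game €23.69: toys → 8.75% → €2.07
Orange juice (64 oz) €5.35: unprepared groceries → 7.25% → €0.39
Picture frame (8x10) €21.80: everything else → 9.5% → €2.07
Card game €9.50: toys → 8.75% → €0.83
Kite €10.02: toys → 8.75% → €0.88
Olive oil (1 L) €21.79: unprepared groceries → 7.25% → €1.58
Winter coat €306.28: clothing & footwear → 0% + 2% surcharge = 2% → €6.13
Leather boots €95.66: clothing & footwear → 0% → €0.00
Total tax = €0.39 + €1.33 + €2.07 + €0.39 + €2.07 + €0.83 + €0.88 + €1.58 + €6.13 = €15.67

€15.67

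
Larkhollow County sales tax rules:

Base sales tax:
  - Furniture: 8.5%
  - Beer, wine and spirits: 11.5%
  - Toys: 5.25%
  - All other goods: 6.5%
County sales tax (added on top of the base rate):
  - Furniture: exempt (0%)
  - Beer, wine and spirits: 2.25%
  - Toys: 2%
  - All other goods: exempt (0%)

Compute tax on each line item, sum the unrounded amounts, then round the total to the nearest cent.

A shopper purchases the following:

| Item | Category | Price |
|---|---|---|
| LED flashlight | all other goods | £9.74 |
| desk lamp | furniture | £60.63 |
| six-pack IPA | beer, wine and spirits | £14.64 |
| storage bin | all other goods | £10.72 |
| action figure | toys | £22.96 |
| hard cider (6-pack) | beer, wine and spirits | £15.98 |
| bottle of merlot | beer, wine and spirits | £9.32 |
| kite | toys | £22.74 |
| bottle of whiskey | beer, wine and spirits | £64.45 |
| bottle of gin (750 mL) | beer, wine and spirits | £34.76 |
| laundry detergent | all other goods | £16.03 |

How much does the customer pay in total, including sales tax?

LED flashlight £9.74: all other goods → 6.5% + 0% county = 6.5% → £0.6331
Desk lamp £60.63: furniture → 8.5% + 0% county = 8.5% → £5.15355
Six-pack IPA £14.64: beer, wine and spirits → 11.5% + 2.25% county = 13.75% → £2.013
Storage bin £10.72: all other goods → 6.5% + 0% county = 6.5% → £0.6968
Action figure £22.96: toys → 5.25% + 2% county = 7.25% → £1.6646
Hard cider (6-pack) £15.98: beer, wine and spirits → 11.5% + 2.25% county = 13.75% → £2.19725
Bottle of merlot £9.32: beer, wine and spirits → 11.5% + 2.25% county = 13.75% → £1.2815
Kite £22.74: toys → 5.25% + 2% county = 7.25% → £1.64865
Bottle of whiskey £64.45: beer, wine and spirits → 11.5% + 2.25% county = 13.75% → £8.861875
Bottle of gin (750 mL) £34.76: beer, wine and spirits → 11.5% + 2.25% county = 13.75% → £4.7795
Laundry detergent £16.03: all other goods → 6.5% + 0% county = 6.5% → £1.04195
Subtotal = £281.97; unrounded tax = £29.971775 → £29.97; total due = £311.94

£311.94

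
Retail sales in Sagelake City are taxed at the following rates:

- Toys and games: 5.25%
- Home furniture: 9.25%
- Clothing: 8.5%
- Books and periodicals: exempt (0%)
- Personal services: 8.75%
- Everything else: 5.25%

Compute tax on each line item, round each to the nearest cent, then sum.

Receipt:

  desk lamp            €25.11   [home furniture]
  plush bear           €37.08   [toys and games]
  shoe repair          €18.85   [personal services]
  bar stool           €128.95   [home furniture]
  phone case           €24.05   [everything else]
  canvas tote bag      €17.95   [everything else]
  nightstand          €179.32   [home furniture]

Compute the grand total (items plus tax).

€467.95

Desk lamp €25.11: home furniture → 9.25% → €2.32
Plush bear €37.08: toys and games → 5.25% → €1.95
Shoe repair €18.85: personal services → 8.75% → €1.65
Bar stool €128.95: home furniture → 9.25% → €11.93
Phone case €24.05: everything else → 5.25% → €1.26
Canvas tote bag €17.95: everything else → 5.25% → €0.94
Nightstand €179.32: home furniture → 9.25% → €16.59
Subtotal = €431.31; tax = €36.64; total due = €467.95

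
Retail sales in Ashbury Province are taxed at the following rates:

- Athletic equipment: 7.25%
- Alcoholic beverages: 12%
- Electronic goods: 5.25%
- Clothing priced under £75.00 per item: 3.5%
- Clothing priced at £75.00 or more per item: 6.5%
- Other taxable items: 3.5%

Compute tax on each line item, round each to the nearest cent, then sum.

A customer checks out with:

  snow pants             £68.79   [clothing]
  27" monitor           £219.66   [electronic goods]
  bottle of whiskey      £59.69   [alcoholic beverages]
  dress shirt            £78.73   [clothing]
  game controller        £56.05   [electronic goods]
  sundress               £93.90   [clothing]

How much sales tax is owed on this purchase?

Snow pants £68.79: clothing, under £75.00 → 3.5% → £2.41
27" monitor £219.66: electronic goods → 5.25% → £11.53
Bottle of whiskey £59.69: alcoholic beverages → 12% → £7.16
Dress shirt £78.73: clothing, £75.00 or more → 6.5% → £5.12
Game controller £56.05: electronic goods → 5.25% → £2.94
Sundress £93.90: clothing, £75.00 or more → 6.5% → £6.10
Total tax = £2.41 + £11.53 + £7.16 + £5.12 + £2.94 + £6.10 = £35.26

£35.26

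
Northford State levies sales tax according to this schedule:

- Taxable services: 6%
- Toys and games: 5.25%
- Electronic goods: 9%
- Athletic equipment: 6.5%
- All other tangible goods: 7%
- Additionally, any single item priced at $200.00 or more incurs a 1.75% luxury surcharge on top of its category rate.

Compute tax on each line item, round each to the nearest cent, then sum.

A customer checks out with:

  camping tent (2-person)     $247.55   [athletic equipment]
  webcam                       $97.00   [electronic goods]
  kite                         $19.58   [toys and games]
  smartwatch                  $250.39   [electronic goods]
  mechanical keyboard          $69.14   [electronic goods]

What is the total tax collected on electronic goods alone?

$41.87

Webcam $97.00: electronic goods → 9% → $8.73
Smartwatch $250.39: electronic goods → 9% + 1.75% surcharge = 10.75% → $26.92
Mechanical keyboard $69.14: electronic goods → 9% → $6.22
Tax on electronic goods = $8.73 + $26.92 + $6.22 = $41.87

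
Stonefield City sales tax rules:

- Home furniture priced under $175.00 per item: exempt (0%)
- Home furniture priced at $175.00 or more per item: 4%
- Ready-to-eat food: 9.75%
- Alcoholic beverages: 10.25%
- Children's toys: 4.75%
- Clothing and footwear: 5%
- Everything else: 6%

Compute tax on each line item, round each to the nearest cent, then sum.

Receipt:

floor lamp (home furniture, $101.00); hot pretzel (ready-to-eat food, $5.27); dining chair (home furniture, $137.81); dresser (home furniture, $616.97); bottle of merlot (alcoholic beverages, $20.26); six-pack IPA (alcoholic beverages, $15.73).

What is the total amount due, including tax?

Floor lamp $101.00: home furniture, under $175.00 → 0% → $0.00
Hot pretzel $5.27: ready-to-eat food → 9.75% → $0.51
Dining chair $137.81: home furniture, under $175.00 → 0% → $0.00
Dresser $616.97: home furniture, $175.00 or more → 4% → $24.68
Bottle of merlot $20.26: alcoholic beverages → 10.25% → $2.08
Six-pack IPA $15.73: alcoholic beverages → 10.25% → $1.61
Subtotal = $897.04; tax = $28.88; total due = $925.92

$925.92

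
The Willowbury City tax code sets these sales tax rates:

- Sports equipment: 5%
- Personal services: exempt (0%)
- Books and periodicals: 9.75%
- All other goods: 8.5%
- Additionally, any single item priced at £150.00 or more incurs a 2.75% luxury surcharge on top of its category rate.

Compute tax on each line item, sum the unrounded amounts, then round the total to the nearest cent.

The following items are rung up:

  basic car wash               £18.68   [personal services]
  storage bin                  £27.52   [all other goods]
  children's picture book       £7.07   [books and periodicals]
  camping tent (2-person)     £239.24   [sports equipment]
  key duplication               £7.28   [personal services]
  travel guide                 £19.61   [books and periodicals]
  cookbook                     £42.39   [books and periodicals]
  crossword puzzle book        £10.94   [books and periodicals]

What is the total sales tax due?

Basic car wash £18.68: personal services → 0% → £0.00
Storage bin £27.52: all other goods → 8.5% → £2.3392
Children's picture book £7.07: books and periodicals → 9.75% → £0.689325
Camping tent (2-person) £239.24: sports equipment → 5% + 2.75% surcharge = 7.75% → £18.5411
Key duplication £7.28: personal services → 0% → £0.00
Travel guide £19.61: books and periodicals → 9.75% → £1.911975
Cookbook £42.39: books and periodicals → 9.75% → £4.133025
Crossword puzzle book £10.94: books and periodicals → 9.75% → £1.06665
Unrounded tax sum = £28.681275 → £28.68

£28.68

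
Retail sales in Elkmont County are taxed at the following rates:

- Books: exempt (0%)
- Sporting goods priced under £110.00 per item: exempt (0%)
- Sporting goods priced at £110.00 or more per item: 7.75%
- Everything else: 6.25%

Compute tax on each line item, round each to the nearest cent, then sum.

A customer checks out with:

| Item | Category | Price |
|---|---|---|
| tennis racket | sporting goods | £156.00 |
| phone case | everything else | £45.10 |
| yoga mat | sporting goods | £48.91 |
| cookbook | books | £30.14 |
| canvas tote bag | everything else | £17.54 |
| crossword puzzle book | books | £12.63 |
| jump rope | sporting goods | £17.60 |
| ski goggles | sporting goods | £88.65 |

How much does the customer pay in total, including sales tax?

£432.58

Tennis racket £156.00: sporting goods, £110.00 or more → 7.75% → £12.09
Phone case £45.10: everything else → 6.25% → £2.82
Yoga mat £48.91: sporting goods, under £110.00 → 0% → £0.00
Cookbook £30.14: books → 0% → £0.00
Canvas tote bag £17.54: everything else → 6.25% → £1.10
Crossword puzzle book £12.63: books → 0% → £0.00
Jump rope £17.60: sporting goods, under £110.00 → 0% → £0.00
Ski goggles £88.65: sporting goods, under £110.00 → 0% → £0.00
Subtotal = £416.57; tax = £16.01; total due = £432.58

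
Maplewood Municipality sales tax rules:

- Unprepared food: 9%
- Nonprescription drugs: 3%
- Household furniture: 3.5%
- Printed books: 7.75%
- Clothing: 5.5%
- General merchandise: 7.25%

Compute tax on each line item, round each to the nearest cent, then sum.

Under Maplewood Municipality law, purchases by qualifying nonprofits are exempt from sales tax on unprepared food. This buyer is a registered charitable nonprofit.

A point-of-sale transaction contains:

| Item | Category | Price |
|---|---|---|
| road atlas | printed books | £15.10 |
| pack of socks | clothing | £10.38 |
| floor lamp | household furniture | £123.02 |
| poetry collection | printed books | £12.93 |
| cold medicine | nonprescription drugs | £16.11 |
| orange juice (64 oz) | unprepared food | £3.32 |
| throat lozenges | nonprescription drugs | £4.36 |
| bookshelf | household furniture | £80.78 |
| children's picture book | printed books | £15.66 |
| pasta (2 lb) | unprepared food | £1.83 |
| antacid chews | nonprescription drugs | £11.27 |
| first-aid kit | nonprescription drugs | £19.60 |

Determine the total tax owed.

£12.63

Road atlas £15.10: printed books → 7.75% → £1.17
Pack of socks £10.38: clothing → 5.5% → £0.57
Floor lamp £123.02: household furniture → 3.5% → £4.31
Poetry collection £12.93: printed books → 7.75% → £1.00
Cold medicine £16.11: nonprescription drugs → 3% → £0.48
Orange juice (64 oz) £3.32: unprepared food, buyer-exempt → 0% → £0.00
Throat lozenges £4.36: nonprescription drugs → 3% → £0.13
Bookshelf £80.78: household furniture → 3.5% → £2.83
Children's picture book £15.66: printed books → 7.75% → £1.21
Pasta (2 lb) £1.83: unprepared food, buyer-exempt → 0% → £0.00
Antacid chews £11.27: nonprescription drugs → 3% → £0.34
First-aid kit £19.60: nonprescription drugs → 3% → £0.59
Total tax = £1.17 + £0.57 + £4.31 + £1.00 + £0.48 + £0.13 + £2.83 + £1.21 + £0.34 + £0.59 = £12.63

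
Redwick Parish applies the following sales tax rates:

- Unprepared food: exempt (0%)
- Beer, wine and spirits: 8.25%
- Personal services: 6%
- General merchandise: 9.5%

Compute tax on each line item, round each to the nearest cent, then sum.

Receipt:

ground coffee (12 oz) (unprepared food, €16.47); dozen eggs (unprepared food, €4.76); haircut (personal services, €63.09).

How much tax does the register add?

€3.79

Ground coffee (12 oz) €16.47: unprepared food → 0% → €0.00
Dozen eggs €4.76: unprepared food → 0% → €0.00
Haircut €63.09: personal services → 6% → €3.79
Total tax = €3.79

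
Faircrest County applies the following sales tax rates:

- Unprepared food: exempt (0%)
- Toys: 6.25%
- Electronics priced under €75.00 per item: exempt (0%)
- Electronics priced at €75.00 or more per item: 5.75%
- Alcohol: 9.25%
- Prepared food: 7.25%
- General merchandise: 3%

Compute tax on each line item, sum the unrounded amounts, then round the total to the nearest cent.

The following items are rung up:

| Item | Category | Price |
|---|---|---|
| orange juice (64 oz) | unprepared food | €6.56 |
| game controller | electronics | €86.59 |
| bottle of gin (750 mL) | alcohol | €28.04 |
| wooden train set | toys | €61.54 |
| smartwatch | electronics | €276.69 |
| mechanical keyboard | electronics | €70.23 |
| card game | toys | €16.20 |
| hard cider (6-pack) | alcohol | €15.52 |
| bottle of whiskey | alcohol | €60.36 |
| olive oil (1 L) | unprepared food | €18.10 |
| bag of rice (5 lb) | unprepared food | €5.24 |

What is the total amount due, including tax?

€680.43

Orange juice (64 oz) €6.56: unprepared food → 0% → €0.00
Game controller €86.59: electronics, €75.00 or more → 5.75% → €4.978925
Bottle of gin (750 mL) €28.04: alcohol → 9.25% → €2.5937
Wooden train set €61.54: toys → 6.25% → €3.84625
Smartwatch €276.69: electronics, €75.00 or more → 5.75% → €15.909675
Mechanical keyboard €70.23: electronics, under €75.00 → 0% → €0.00
Card game €16.20: toys → 6.25% → €1.0125
Hard cider (6-pack) €15.52: alcohol → 9.25% → €1.4356
Bottle of whiskey €60.36: alcohol → 9.25% → €5.5833
Olive oil (1 L) €18.10: unprepared food → 0% → €0.00
Bag of rice (5 lb) €5.24: unprepared food → 0% → €0.00
Subtotal = €645.07; unrounded tax = €35.35995 → €35.36; total due = €680.43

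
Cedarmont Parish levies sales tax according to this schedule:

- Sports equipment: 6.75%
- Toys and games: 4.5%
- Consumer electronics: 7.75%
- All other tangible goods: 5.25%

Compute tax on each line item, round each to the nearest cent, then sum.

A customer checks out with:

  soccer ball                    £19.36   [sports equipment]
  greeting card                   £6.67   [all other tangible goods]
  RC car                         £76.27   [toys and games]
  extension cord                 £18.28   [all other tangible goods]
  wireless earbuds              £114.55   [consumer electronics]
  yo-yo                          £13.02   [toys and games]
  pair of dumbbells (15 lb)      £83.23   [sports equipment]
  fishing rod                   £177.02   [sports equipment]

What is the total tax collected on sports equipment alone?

Soccer ball £19.36: sports equipment → 6.75% → £1.31
Pair of dumbbells (15 lb) £83.23: sports equipment → 6.75% → £5.62
Fishing rod £177.02: sports equipment → 6.75% → £11.95
Tax on sports equipment = £1.31 + £5.62 + £11.95 = £18.88

£18.88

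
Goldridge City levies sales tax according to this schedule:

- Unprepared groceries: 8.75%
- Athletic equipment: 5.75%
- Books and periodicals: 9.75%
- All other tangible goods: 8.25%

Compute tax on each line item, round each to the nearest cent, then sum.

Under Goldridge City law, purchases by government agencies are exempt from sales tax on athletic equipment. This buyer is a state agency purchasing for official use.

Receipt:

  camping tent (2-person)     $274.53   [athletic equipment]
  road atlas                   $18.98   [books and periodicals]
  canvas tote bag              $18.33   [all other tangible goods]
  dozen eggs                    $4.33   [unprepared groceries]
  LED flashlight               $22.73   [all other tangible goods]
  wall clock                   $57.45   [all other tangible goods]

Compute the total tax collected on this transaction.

$10.36

Camping tent (2-person) $274.53: athletic equipment, buyer-exempt → 0% → $0.00
Road atlas $18.98: books and periodicals → 9.75% → $1.85
Canvas tote bag $18.33: all other tangible goods → 8.25% → $1.51
Dozen eggs $4.33: unprepared groceries → 8.75% → $0.38
LED flashlight $22.73: all other tangible goods → 8.25% → $1.88
Wall clock $57.45: all other tangible goods → 8.25% → $4.74
Total tax = $1.85 + $1.51 + $0.38 + $1.88 + $4.74 = $10.36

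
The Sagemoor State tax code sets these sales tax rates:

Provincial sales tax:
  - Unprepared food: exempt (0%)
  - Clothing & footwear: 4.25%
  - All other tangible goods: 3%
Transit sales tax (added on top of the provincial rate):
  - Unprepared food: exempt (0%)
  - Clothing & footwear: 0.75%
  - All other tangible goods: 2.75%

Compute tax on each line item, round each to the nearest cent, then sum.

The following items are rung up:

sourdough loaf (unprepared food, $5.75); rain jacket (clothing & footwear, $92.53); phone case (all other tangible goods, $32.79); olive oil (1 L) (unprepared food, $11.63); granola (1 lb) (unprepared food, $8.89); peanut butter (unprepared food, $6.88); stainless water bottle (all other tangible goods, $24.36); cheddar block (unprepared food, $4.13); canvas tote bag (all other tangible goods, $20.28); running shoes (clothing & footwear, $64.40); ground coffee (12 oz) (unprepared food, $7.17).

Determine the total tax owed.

Sourdough loaf $5.75: unprepared food → 0% + 0% transit = 0% → $0.00
Rain jacket $92.53: clothing & footwear → 4.25% + 0.75% transit = 5% → $4.63
Phone case $32.79: all other tangible goods → 3% + 2.75% transit = 5.75% → $1.89
Olive oil (1 L) $11.63: unprepared food → 0% + 0% transit = 0% → $0.00
Granola (1 lb) $8.89: unprepared food → 0% + 0% transit = 0% → $0.00
Peanut butter $6.88: unprepared food → 0% + 0% transit = 0% → $0.00
Stainless water bottle $24.36: all other tangible goods → 3% + 2.75% transit = 5.75% → $1.40
Cheddar block $4.13: unprepared food → 0% + 0% transit = 0% → $0.00
Canvas tote bag $20.28: all other tangible goods → 3% + 2.75% transit = 5.75% → $1.17
Running shoes $64.40: clothing & footwear → 4.25% + 0.75% transit = 5% → $3.22
Ground coffee (12 oz) $7.17: unprepared food → 0% + 0% transit = 0% → $0.00
Total tax = $4.63 + $1.89 + $1.40 + $1.17 + $3.22 = $12.31

$12.31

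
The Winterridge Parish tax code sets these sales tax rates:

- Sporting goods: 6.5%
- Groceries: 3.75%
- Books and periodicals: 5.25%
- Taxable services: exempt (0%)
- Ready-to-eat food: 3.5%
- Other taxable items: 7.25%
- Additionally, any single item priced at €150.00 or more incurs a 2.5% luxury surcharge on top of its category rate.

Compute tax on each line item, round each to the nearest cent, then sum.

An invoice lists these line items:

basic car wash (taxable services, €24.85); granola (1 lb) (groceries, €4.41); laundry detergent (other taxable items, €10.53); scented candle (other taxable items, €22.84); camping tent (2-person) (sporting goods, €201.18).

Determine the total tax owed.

€20.70

Basic car wash €24.85: taxable services → 0% → €0.00
Granola (1 lb) €4.41: groceries → 3.75% → €0.17
Laundry detergent €10.53: other taxable items → 7.25% → €0.76
Scented candle €22.84: other taxable items → 7.25% → €1.66
Camping tent (2-person) €201.18: sporting goods → 6.5% + 2.5% surcharge = 9% → €18.11
Total tax = €0.17 + €0.76 + €1.66 + €18.11 = €20.70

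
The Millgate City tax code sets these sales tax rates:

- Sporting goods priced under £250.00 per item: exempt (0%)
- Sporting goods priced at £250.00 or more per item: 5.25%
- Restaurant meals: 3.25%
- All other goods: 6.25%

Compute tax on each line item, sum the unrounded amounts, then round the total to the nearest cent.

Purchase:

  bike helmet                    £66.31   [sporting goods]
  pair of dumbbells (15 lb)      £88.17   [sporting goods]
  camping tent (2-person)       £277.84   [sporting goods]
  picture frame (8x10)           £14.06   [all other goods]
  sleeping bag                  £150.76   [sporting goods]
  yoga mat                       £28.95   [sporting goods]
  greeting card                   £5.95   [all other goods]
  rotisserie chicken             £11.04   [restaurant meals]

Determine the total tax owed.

£16.20

Bike helmet £66.31: sporting goods, under £250.00 → 0% → £0.00
Pair of dumbbells (15 lb) £88.17: sporting goods, under £250.00 → 0% → £0.00
Camping tent (2-person) £277.84: sporting goods, £250.00 or more → 5.25% → £14.5866
Picture frame (8x10) £14.06: all other goods → 6.25% → £0.87875
Sleeping bag £150.76: sporting goods, under £250.00 → 0% → £0.00
Yoga mat £28.95: sporting goods, under £250.00 → 0% → £0.00
Greeting card £5.95: all other goods → 6.25% → £0.371875
Rotisserie chicken £11.04: restaurant meals → 3.25% → £0.3588
Unrounded tax sum = £16.196025 → £16.20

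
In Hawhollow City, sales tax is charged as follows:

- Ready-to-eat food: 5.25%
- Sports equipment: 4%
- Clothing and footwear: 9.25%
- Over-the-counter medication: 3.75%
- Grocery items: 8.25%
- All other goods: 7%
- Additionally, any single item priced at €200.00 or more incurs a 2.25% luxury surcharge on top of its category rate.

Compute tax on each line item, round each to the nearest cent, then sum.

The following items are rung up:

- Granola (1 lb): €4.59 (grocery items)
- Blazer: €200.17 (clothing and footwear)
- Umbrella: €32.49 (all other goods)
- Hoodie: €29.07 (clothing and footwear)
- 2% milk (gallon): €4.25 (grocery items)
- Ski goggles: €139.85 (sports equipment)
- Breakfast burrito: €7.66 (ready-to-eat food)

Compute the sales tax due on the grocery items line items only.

Granola (1 lb) €4.59: grocery items → 8.25% → €0.38
2% milk (gallon) €4.25: grocery items → 8.25% → €0.35
Tax on grocery items = €0.38 + €0.35 = €0.73

€0.73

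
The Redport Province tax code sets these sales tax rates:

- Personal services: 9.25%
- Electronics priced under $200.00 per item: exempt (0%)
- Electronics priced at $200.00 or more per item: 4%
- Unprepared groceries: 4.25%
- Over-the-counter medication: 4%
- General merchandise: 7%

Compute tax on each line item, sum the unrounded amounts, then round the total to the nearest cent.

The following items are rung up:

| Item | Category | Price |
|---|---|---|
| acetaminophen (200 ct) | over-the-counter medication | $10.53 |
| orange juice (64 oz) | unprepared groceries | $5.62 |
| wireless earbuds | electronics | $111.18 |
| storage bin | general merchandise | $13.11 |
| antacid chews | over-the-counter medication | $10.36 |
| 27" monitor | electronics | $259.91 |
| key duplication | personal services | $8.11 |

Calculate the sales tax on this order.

$13.14

Acetaminophen (200 ct) $10.53: over-the-counter medication → 4% → $0.4212
Orange juice (64 oz) $5.62: unprepared groceries → 4.25% → $0.23885
Wireless earbuds $111.18: electronics, under $200.00 → 0% → $0.00
Storage bin $13.11: general merchandise → 7% → $0.9177
Antacid chews $10.36: over-the-counter medication → 4% → $0.4144
27" monitor $259.91: electronics, $200.00 or more → 4% → $10.3964
Key duplication $8.11: personal services → 9.25% → $0.750175
Unrounded tax sum = $13.138725 → $13.14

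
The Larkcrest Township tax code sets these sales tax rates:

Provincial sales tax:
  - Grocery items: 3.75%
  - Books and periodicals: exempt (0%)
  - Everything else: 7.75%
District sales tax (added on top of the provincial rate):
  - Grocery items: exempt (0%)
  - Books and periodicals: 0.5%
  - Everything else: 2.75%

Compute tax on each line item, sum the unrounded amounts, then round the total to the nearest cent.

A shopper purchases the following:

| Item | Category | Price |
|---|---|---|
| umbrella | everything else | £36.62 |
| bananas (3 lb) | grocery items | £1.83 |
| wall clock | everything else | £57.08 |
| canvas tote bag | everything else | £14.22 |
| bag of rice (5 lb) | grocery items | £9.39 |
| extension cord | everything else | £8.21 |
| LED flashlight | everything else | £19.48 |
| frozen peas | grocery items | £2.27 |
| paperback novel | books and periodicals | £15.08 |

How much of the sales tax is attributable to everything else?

£14.24

Umbrella £36.62: everything else → 7.75% + 2.75% district = 10.5% → £3.8451
Wall clock £57.08: everything else → 7.75% + 2.75% district = 10.5% → £5.9934
Canvas tote bag £14.22: everything else → 7.75% + 2.75% district = 10.5% → £1.4931
Extension cord £8.21: everything else → 7.75% + 2.75% district = 10.5% → £0.86205
LED flashlight £19.48: everything else → 7.75% + 2.75% district = 10.5% → £2.0454
Tax on everything else: unrounded sum = £14.23905 → £14.24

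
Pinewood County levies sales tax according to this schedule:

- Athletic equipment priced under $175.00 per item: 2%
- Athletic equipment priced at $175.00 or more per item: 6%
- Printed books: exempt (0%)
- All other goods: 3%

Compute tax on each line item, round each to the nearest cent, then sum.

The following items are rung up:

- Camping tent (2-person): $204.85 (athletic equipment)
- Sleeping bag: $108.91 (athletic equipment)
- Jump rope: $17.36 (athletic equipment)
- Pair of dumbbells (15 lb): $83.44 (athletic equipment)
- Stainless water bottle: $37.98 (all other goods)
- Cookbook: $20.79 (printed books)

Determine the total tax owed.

Camping tent (2-person) $204.85: athletic equipment, $175.00 or more → 6% → $12.29
Sleeping bag $108.91: athletic equipment, under $175.00 → 2% → $2.18
Jump rope $17.36: athletic equipment, under $175.00 → 2% → $0.35
Pair of dumbbells (15 lb) $83.44: athletic equipment, under $175.00 → 2% → $1.67
Stainless water bottle $37.98: all other goods → 3% → $1.14
Cookbook $20.79: printed books → 0% → $0.00
Total tax = $12.29 + $2.18 + $0.35 + $1.67 + $1.14 = $17.63

$17.63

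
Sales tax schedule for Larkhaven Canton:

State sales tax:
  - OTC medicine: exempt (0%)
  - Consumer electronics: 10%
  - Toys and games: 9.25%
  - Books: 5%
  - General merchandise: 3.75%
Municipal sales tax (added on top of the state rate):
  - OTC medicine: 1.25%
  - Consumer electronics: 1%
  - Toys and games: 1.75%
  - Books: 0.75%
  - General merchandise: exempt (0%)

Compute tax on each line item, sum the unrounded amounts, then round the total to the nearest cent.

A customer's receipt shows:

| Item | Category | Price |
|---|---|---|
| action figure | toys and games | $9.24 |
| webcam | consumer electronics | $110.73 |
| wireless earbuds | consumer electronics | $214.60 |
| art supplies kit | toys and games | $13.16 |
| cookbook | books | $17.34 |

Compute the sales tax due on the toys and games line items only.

Action figure $9.24: toys and games → 9.25% + 1.75% municipal = 11% → $1.0164
Art supplies kit $13.16: toys and games → 9.25% + 1.75% municipal = 11% → $1.4476
Tax on toys and games: unrounded sum = $2.464 → $2.46

$2.46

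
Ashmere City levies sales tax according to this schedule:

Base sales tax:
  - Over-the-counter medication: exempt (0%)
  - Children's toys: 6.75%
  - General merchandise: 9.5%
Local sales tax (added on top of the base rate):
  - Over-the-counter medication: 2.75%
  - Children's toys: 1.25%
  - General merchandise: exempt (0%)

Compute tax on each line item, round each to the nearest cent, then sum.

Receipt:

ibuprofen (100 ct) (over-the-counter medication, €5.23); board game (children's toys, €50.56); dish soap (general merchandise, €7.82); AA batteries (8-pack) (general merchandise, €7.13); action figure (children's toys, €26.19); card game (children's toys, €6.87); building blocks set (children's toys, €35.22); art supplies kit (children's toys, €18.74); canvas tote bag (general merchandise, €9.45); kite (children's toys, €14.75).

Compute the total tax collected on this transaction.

Ibuprofen (100 ct) €5.23: over-the-counter medication → 0% + 2.75% local = 2.75% → €0.14
Board game €50.56: children's toys → 6.75% + 1.25% local = 8% → €4.04
Dish soap €7.82: general merchandise → 9.5% + 0% local = 9.5% → €0.74
AA batteries (8-pack) €7.13: general merchandise → 9.5% + 0% local = 9.5% → €0.68
Action figure €26.19: children's toys → 6.75% + 1.25% local = 8% → €2.10
Card game €6.87: children's toys → 6.75% + 1.25% local = 8% → €0.55
Building blocks set €35.22: children's toys → 6.75% + 1.25% local = 8% → €2.82
Art supplies kit €18.74: children's toys → 6.75% + 1.25% local = 8% → €1.50
Canvas tote bag €9.45: general merchandise → 9.5% + 0% local = 9.5% → €0.90
Kite €14.75: children's toys → 6.75% + 1.25% local = 8% → €1.18
Total tax = €0.14 + €4.04 + €0.74 + €0.68 + €2.10 + €0.55 + €2.82 + €1.50 + €0.90 + €1.18 = €14.65

€14.65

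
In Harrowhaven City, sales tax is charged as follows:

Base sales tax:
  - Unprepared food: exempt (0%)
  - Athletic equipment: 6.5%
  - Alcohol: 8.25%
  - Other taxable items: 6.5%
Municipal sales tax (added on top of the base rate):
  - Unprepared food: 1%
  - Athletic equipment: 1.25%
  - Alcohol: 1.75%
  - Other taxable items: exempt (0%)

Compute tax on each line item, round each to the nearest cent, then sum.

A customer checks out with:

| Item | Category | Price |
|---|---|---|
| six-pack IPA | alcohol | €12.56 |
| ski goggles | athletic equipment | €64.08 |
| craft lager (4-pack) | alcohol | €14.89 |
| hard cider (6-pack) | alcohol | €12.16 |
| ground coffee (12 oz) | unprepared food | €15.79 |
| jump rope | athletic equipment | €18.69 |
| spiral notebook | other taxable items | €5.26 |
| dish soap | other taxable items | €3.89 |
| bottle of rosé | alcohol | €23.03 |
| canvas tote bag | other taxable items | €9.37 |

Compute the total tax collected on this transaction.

€14.05

Six-pack IPA €12.56: alcohol → 8.25% + 1.75% municipal = 10% → €1.26
Ski goggles €64.08: athletic equipment → 6.5% + 1.25% municipal = 7.75% → €4.97
Craft lager (4-pack) €14.89: alcohol → 8.25% + 1.75% municipal = 10% → €1.49
Hard cider (6-pack) €12.16: alcohol → 8.25% + 1.75% municipal = 10% → €1.22
Ground coffee (12 oz) €15.79: unprepared food → 0% + 1% municipal = 1% → €0.16
Jump rope €18.69: athletic equipment → 6.5% + 1.25% municipal = 7.75% → €1.45
Spiral notebook €5.26: other taxable items → 6.5% + 0% municipal = 6.5% → €0.34
Dish soap €3.89: other taxable items → 6.5% + 0% municipal = 6.5% → €0.25
Bottle of rosé €23.03: alcohol → 8.25% + 1.75% municipal = 10% → €2.30
Canvas tote bag €9.37: other taxable items → 6.5% + 0% municipal = 6.5% → €0.61
Total tax = €1.26 + €4.97 + €1.49 + €1.22 + €0.16 + €1.45 + €0.34 + €0.25 + €2.30 + €0.61 = €14.05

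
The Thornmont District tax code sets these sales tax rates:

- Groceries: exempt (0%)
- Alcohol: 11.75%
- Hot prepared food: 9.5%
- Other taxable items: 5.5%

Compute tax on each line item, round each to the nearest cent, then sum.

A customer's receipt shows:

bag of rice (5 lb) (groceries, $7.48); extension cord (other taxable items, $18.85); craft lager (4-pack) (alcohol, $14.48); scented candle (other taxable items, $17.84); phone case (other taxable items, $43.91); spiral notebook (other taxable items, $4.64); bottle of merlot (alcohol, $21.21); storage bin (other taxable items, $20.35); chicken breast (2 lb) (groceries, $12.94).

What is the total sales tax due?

$10.01

Bag of rice (5 lb) $7.48: groceries → 0% → $0.00
Extension cord $18.85: other taxable items → 5.5% → $1.04
Craft lager (4-pack) $14.48: alcohol → 11.75% → $1.70
Scented candle $17.84: other taxable items → 5.5% → $0.98
Phone case $43.91: other taxable items → 5.5% → $2.42
Spiral notebook $4.64: other taxable items → 5.5% → $0.26
Bottle of merlot $21.21: alcohol → 11.75% → $2.49
Storage bin $20.35: other taxable items → 5.5% → $1.12
Chicken breast (2 lb) $12.94: groceries → 0% → $0.00
Total tax = $1.04 + $1.70 + $0.98 + $2.42 + $0.26 + $2.49 + $1.12 = $10.01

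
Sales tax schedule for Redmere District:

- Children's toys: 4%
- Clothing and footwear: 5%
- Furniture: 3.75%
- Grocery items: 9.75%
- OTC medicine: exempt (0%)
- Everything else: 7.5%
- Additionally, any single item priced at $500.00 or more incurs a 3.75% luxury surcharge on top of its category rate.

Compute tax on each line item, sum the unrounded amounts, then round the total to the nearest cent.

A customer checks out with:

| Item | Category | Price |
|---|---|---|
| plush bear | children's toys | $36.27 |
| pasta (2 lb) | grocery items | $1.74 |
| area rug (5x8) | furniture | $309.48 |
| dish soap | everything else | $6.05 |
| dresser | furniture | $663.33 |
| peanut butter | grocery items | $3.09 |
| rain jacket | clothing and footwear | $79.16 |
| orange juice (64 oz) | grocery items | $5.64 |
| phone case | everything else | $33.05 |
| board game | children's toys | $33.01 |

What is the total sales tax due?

$72.04

Plush bear $36.27: children's toys → 4% → $1.4508
Pasta (2 lb) $1.74: grocery items → 9.75% → $0.16965
Area rug (5x8) $309.48: furniture → 3.75% → $11.6055
Dish soap $6.05: everything else → 7.5% → $0.45375
Dresser $663.33: furniture → 3.75% + 3.75% surcharge = 7.5% → $49.74975
Peanut butter $3.09: grocery items → 9.75% → $0.301275
Rain jacket $79.16: clothing and footwear → 5% → $3.958
Orange juice (64 oz) $5.64: grocery items → 9.75% → $0.5499
Phone case $33.05: everything else → 7.5% → $2.47875
Board game $33.01: children's toys → 4% → $1.3204
Unrounded tax sum = $72.037775 → $72.04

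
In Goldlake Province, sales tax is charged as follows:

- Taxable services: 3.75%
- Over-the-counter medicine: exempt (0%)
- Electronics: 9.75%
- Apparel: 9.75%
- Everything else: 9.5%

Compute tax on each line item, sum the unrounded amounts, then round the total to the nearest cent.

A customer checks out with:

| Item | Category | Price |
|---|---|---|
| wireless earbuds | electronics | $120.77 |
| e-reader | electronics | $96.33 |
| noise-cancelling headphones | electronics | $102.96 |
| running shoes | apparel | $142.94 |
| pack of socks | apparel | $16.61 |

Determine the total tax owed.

Wireless earbuds $120.77: electronics → 9.75% → $11.775075
E-reader $96.33: electronics → 9.75% → $9.392175
Noise-cancelling headphones $102.96: electronics → 9.75% → $10.0386
Running shoes $142.94: apparel → 9.75% → $13.93665
Pack of socks $16.61: apparel → 9.75% → $1.619475
Unrounded tax sum = $46.761975 → $46.76

$46.76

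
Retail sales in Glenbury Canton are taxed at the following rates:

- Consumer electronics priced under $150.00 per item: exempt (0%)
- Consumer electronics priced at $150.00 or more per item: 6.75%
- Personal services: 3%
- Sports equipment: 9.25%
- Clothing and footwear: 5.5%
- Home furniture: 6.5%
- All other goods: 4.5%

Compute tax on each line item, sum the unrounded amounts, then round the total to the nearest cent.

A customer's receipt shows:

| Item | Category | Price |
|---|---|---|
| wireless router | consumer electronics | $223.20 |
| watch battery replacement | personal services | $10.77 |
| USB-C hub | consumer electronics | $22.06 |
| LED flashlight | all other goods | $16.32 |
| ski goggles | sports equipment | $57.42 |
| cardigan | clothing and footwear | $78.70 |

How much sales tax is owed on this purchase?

$25.76

Wireless router $223.20: consumer electronics, $150.00 or more → 6.75% → $15.066
Watch battery replacement $10.77: personal services → 3% → $0.3231
USB-C hub $22.06: consumer electronics, under $150.00 → 0% → $0.00
LED flashlight $16.32: all other goods → 4.5% → $0.7344
Ski goggles $57.42: sports equipment → 9.25% → $5.31135
Cardigan $78.70: clothing and footwear → 5.5% → $4.3285
Unrounded tax sum = $25.76335 → $25.76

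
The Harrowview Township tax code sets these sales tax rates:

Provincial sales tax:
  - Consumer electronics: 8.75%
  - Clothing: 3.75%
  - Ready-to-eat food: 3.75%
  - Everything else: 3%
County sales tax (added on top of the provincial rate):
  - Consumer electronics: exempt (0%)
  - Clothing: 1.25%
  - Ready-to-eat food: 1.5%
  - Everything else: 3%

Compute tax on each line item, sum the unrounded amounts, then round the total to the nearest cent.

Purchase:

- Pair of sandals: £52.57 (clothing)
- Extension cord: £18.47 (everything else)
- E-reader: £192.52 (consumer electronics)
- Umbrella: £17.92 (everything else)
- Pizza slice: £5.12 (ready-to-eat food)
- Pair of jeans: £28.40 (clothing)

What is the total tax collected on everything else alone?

Extension cord £18.47: everything else → 3% + 3% county = 6% → £1.1082
Umbrella £17.92: everything else → 3% + 3% county = 6% → £1.0752
Tax on everything else: unrounded sum = £2.1834 → £2.18

£2.18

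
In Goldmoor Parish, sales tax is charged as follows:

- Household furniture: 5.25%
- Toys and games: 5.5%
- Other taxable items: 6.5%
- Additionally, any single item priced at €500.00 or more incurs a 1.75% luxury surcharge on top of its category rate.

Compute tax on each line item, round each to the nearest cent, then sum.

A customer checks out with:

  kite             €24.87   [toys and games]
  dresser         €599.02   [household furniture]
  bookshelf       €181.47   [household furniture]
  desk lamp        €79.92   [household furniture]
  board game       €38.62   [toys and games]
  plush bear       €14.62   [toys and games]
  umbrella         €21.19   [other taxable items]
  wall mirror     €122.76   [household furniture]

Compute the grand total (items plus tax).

Kite €24.87: toys and games → 5.5% → €1.37
Dresser €599.02: household furniture → 5.25% + 1.75% surcharge = 7% → €41.93
Bookshelf €181.47: household furniture → 5.25% → €9.53
Desk lamp €79.92: household furniture → 5.25% → €4.20
Board game €38.62: toys and games → 5.5% → €2.12
Plush bear €14.62: toys and games → 5.5% → €0.80
Umbrella €21.19: other taxable items → 6.5% → €1.38
Wall mirror €122.76: household furniture → 5.25% → €6.44
Subtotal = €1082.47; tax = €67.77; total due = €1150.24

€1150.24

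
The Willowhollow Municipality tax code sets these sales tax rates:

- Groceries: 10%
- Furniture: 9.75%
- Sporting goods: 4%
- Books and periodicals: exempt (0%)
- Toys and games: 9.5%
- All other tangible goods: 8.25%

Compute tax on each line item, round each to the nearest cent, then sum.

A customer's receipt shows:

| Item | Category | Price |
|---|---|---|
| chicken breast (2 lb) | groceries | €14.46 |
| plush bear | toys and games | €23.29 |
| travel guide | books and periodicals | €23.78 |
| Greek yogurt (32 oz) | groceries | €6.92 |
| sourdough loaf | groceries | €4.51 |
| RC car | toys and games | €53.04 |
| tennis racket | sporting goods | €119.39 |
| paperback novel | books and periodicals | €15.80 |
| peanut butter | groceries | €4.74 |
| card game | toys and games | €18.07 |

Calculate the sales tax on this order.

€16.81

Chicken breast (2 lb) €14.46: groceries → 10% → €1.45
Plush bear €23.29: toys and games → 9.5% → €2.21
Travel guide €23.78: books and periodicals → 0% → €0.00
Greek yogurt (32 oz) €6.92: groceries → 10% → €0.69
Sourdough loaf €4.51: groceries → 10% → €0.45
RC car €53.04: toys and games → 9.5% → €5.04
Tennis racket €119.39: sporting goods → 4% → €4.78
Paperback novel €15.80: books and periodicals → 0% → €0.00
Peanut butter €4.74: groceries → 10% → €0.47
Card game €18.07: toys and games → 9.5% → €1.72
Total tax = €1.45 + €2.21 + €0.69 + €0.45 + €5.04 + €4.78 + €0.47 + €1.72 = €16.81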